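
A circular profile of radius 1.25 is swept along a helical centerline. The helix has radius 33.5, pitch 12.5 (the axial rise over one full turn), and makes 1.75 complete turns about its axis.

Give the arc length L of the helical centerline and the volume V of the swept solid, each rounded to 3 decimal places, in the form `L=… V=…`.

L=369.001 V=1811.328

2πR = 2π·33.5 = 210.486708
per-turn = √(210.486708² + 12.5²) = √(44304.6542 + 156.25) = √44460.9042 = 210.857545
L = 1.75 × 210.857545 = 369.000703
V = π·1.25² × L = 4.908739 × 369.000703 = 1811.327966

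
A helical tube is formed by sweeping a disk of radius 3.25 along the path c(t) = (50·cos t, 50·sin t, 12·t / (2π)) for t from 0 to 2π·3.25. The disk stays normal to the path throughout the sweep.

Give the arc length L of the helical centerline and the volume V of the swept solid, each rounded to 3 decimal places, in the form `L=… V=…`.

L=1021.762 V=33905.209

2πR = 2π·50 = 314.159265
per-turn = √(314.159265² + 12²) = √(98696.0440 + 144) = √98840.0440 = 314.388365
L = 3.25 × 314.388365 = 1021.762186
V = π·3.25² × L = 33.183072 × 1021.762186 = 33905.208599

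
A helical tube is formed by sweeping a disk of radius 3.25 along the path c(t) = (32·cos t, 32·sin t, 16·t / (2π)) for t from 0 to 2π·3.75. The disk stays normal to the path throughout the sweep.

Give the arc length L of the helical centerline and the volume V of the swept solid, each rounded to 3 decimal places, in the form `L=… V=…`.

L=756.366 V=25098.541

2πR = 2π·32 = 201.061930
per-turn = √(201.061930² + 16²) = √(40425.8996 + 256) = √40681.8996 = 201.697545
L = 3.75 × 201.697545 = 756.365793
V = π·3.25² × L = 33.183072 × 756.365793 = 25098.540888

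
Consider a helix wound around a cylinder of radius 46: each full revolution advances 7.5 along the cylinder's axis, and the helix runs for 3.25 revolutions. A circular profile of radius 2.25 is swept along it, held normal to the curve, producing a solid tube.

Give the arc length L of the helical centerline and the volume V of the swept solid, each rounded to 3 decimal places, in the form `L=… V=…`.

2πR = 2π·46 = 289.026524
per-turn = √(289.026524² + 7.5²) = √(83536.3317 + 56.25) = √83592.5817 = 289.123817
L = 3.25 × 289.123817 = 939.652406
V = π·2.25² × L = 15.904313 × 939.652406 = 14944.525793

L=939.652 V=14944.526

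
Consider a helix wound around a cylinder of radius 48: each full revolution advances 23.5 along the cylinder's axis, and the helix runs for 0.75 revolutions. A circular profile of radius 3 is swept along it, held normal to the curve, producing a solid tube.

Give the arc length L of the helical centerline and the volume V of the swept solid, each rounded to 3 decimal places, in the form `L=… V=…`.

2πR = 2π·48 = 301.592895
per-turn = √(301.592895² + 23.5²) = √(90958.2742 + 552.25) = √91510.5242 = 302.507065
L = 0.75 × 302.507065 = 226.880298
V = π·3² × L = 28.274334 × 226.880298 = 6414.889311

L=226.880 V=6414.889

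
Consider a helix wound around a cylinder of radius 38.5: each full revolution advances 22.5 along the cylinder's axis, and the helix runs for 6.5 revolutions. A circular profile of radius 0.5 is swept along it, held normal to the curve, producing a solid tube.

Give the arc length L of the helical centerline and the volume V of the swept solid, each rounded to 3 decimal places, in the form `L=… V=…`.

L=1579.154 V=1240.265

2πR = 2π·38.5 = 241.902634
per-turn = √(241.902634² + 22.5²) = √(58516.8845 + 506.25) = √59023.1345 = 242.946773
L = 6.5 × 242.946773 = 1579.154024
V = π·0.5² × L = 0.785398 × 1579.154024 = 1240.264670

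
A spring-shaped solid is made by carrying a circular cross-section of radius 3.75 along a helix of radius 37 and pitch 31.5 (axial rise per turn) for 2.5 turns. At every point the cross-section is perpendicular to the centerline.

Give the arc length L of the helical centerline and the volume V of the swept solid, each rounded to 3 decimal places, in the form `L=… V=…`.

L=586.506 V=25911.022

2πR = 2π·37 = 232.477856
per-turn = √(232.477856² + 31.5²) = √(54045.9537 + 992.25) = √55038.2037 = 234.602224
L = 2.5 × 234.602224 = 586.505561
V = π·3.75² × L = 44.178647 × 586.505561 = 25911.021963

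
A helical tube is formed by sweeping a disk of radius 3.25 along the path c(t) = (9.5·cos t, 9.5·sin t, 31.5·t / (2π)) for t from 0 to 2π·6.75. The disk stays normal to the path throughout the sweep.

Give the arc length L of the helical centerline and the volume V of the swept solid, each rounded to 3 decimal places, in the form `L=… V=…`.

2πR = 2π·9.5 = 59.690260
per-turn = √(59.690260² + 31.5²) = √(3562.9272 + 992.25) = √4555.1772 = 67.492053
L = 6.75 × 67.492053 = 455.571356
V = π·3.25² × L = 33.183072 × 455.571356 = 15117.257300

L=455.571 V=15117.257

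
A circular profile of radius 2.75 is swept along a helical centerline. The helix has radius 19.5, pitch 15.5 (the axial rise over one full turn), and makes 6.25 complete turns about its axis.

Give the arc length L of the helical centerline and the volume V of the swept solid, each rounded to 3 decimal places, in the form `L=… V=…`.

L=771.867 V=18338.234

2πR = 2π·19.5 = 122.522113
per-turn = √(122.522113² + 15.5²) = √(15011.6683 + 240.25) = √15251.9183 = 123.498657
L = 6.25 × 123.498657 = 771.866607
V = π·2.75² × L = 23.758294 × 771.866607 = 18338.234110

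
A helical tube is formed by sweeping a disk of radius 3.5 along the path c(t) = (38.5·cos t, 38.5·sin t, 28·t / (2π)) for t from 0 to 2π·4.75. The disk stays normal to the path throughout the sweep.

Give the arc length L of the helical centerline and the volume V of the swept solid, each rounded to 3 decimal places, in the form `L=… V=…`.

L=1156.709 V=44515.387

2πR = 2π·38.5 = 241.902634
per-turn = √(241.902634² + 28²) = √(58516.8845 + 784) = √59300.8845 = 243.517729
L = 4.75 × 243.517729 = 1156.709214
V = π·3.5² × L = 38.484510 × 1156.709214 = 44515.387331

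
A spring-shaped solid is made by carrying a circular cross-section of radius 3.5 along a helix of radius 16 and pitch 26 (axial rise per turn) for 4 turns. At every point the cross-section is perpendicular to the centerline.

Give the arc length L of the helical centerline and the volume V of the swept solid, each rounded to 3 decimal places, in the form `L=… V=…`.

L=415.355 V=15984.725

2πR = 2π·16 = 100.530965
per-turn = √(100.530965² + 26²) = √(10106.4749 + 676) = √10782.4749 = 103.838697
L = 4 × 103.838697 = 415.354786
V = π·3.5² × L = 38.484510 × 415.354786 = 15984.725430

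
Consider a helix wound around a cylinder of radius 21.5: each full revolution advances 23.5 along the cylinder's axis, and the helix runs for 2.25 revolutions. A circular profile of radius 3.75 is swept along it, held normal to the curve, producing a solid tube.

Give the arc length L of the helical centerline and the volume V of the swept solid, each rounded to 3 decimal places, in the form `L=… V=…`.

2πR = 2π·21.5 = 135.088484
per-turn = √(135.088484² + 23.5²) = √(18248.8985 + 552.25) = √18801.1485 = 137.117280
L = 2.25 × 137.117280 = 308.513881
V = π·3.75² × L = 44.178647 × 308.513881 = 13629.725727

L=308.514 V=13629.726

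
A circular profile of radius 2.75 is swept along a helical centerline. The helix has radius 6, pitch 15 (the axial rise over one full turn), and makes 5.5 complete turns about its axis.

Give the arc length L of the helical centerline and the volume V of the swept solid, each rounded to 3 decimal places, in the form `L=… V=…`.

2πR = 2π·6 = 37.699112
per-turn = √(37.699112² + 15²) = √(1421.2230 + 225) = √1646.2230 = 40.573674
L = 5.5 × 40.573674 = 223.155208
V = π·2.75² × L = 23.758294 × 223.155208 = 5301.787134

L=223.155 V=5301.787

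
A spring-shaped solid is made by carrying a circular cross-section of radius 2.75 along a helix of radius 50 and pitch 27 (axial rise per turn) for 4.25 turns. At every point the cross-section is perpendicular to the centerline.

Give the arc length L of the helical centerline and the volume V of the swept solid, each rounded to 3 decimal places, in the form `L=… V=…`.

L=1340.099 V=31838.462

2πR = 2π·50 = 314.159265
per-turn = √(314.159265² + 27²) = √(98696.0440 + 729) = √99425.0440 = 315.317370
L = 4.25 × 315.317370 = 1340.098824
V = π·2.75² × L = 23.758294 × 1340.098824 = 31838.462437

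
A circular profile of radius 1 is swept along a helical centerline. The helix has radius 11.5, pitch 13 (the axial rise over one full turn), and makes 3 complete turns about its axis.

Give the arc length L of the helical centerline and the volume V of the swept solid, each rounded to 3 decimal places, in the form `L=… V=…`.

L=220.250 V=691.937

2πR = 2π·11.5 = 72.256631
per-turn = √(72.256631² + 13²) = √(5221.0207 + 169) = √5390.0207 = 73.416761
L = 3 × 73.416761 = 220.250282
V = π·1² × L = 3.141593 × 220.250282 = 691.936667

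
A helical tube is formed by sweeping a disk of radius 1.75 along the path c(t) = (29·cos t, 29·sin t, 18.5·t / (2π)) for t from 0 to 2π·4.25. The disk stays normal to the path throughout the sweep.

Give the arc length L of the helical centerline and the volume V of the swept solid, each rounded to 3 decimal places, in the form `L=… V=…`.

L=778.384 V=7488.929

2πR = 2π·29 = 182.212374
per-turn = √(182.212374² + 18.5²) = √(33201.3492 + 342.25) = √33543.5992 = 183.149117
L = 4.25 × 183.149117 = 778.383749
V = π·1.75² × L = 9.621128 × 778.383749 = 7488.929294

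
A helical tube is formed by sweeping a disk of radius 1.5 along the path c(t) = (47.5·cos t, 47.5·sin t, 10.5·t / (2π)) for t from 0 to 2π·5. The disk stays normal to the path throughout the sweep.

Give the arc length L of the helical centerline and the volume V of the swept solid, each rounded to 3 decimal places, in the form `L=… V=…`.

L=1493.180 V=10554.666

2πR = 2π·47.5 = 298.451302
per-turn = √(298.451302² + 10.5²) = √(89073.1797 + 110.25) = √89183.4297 = 298.635948
L = 5 × 298.635948 = 1493.179742
V = π·1.5² × L = 7.068583 × 1493.179742 = 10554.665645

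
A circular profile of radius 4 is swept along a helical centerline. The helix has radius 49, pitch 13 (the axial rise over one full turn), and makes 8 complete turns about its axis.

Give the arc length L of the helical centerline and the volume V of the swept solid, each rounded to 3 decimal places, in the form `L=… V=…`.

2πR = 2π·49 = 307.876080
per-turn = √(307.876080² + 13²) = √(94787.6807 + 169) = √94956.6807 = 308.150419
L = 8 × 308.150419 = 2465.203351
V = π·4² × L = 50.265482 × 2465.203351 = 123914.635804

L=2465.203 V=123914.636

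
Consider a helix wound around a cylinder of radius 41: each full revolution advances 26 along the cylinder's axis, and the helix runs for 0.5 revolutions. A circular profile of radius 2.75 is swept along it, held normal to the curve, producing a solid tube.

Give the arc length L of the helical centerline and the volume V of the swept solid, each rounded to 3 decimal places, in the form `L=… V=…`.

2πR = 2π·41 = 257.610598
per-turn = √(257.610598² + 26²) = √(66363.2200 + 676) = √67039.2200 = 258.919331
L = 0.5 × 258.919331 = 129.459666
V = π·2.75² × L = 23.758294 × 129.459666 = 3075.740852

L=129.460 V=3075.741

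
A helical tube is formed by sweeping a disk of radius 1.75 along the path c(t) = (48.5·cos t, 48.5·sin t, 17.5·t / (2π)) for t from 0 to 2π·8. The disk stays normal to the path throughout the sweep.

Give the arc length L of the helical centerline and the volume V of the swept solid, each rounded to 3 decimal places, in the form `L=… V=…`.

L=2441.892 V=23493.759

2πR = 2π·48.5 = 304.734487
per-turn = √(304.734487² + 17.5²) = √(92863.1078 + 306.25) = √93169.3578 = 305.236560
L = 8 × 305.236560 = 2441.892483
V = π·1.75² × L = 9.621128 × 2441.892483 = 23493.758927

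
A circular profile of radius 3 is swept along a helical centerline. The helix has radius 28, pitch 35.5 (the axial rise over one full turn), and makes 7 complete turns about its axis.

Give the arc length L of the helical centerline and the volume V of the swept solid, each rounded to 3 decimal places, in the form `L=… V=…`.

L=1256.326 V=35521.782

2πR = 2π·28 = 175.929189
per-turn = √(175.929189² + 35.5²) = √(30951.0794 + 1260.25) = √32211.3294 = 179.475150
L = 7 × 179.475150 = 1256.326049
V = π·3² × L = 28.274334 × 1256.326049 = 35521.782167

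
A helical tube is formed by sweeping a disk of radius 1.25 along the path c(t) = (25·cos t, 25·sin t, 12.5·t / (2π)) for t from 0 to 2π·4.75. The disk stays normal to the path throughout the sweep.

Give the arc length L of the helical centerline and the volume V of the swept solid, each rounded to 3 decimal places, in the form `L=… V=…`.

L=748.487 V=3674.127

2πR = 2π·25 = 157.079633
per-turn = √(157.079633² + 12.5²) = √(24674.0110 + 156.25) = √24830.2610 = 157.576207
L = 4.75 × 157.576207 = 748.486983
V = π·1.25² × L = 4.908739 × 748.486983 = 3674.126887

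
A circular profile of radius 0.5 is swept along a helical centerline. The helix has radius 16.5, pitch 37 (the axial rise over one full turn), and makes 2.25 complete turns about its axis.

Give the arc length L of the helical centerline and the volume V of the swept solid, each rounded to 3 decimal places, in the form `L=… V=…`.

2πR = 2π·16.5 = 103.672558
per-turn = √(103.672558² + 37²) = √(10747.9992 + 1369) = √12116.9992 = 110.077242
L = 2.25 × 110.077242 = 247.673794
V = π·0.5² × L = 0.785398 × 247.673794 = 194.522543

L=247.674 V=194.523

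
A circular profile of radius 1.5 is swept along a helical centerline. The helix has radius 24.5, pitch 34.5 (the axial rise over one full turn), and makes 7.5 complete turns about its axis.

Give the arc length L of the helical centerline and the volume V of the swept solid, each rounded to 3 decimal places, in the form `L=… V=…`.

2πR = 2π·24.5 = 153.938040
per-turn = √(153.938040² + 34.5²) = √(23696.9202 + 1190.25) = √24887.1702 = 157.756680
L = 7.5 × 157.756680 = 1183.175102
V = π·1.5² × L = 7.068583 × 1183.175102 = 8363.371969

L=1183.175 V=8363.372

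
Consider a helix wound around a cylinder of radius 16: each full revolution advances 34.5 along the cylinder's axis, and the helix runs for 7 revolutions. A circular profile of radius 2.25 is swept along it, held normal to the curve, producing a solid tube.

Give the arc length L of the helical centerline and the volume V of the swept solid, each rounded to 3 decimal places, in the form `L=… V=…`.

2πR = 2π·16 = 100.530965
per-turn = √(100.530965² + 34.5²) = √(10106.4749 + 1190.25) = √11296.7249 = 106.286052
L = 7 × 106.286052 = 744.002366
V = π·2.25² × L = 15.904313 × 744.002366 = 11832.846357

L=744.002 V=11832.846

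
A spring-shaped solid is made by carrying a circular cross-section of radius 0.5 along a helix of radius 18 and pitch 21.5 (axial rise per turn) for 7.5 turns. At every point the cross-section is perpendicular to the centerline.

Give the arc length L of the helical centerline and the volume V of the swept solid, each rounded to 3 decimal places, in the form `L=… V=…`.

2πR = 2π·18 = 113.097336
per-turn = √(113.097336² + 21.5²) = √(12791.0073 + 462.25) = √13253.2573 = 115.122792
L = 7.5 × 115.122792 = 863.420942
V = π·0.5² × L = 0.785398 × 863.420942 = 678.129222

L=863.421 V=678.129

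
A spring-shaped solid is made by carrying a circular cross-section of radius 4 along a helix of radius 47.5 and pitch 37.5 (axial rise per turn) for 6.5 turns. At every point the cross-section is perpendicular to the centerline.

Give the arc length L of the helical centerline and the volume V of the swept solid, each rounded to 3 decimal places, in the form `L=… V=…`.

L=1955.187 V=98278.414

2πR = 2π·47.5 = 298.451302
per-turn = √(298.451302² + 37.5²) = √(89073.1797 + 1406.25) = √90479.4297 = 300.797988
L = 6.5 × 300.797988 = 1955.186923
V = π·4² × L = 50.265482 × 1955.186923 = 98278.414002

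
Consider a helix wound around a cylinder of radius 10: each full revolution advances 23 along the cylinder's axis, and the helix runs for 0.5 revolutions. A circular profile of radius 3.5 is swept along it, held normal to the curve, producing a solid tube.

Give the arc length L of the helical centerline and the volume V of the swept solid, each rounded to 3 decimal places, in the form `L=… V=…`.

L=33.455 V=1287.484

2πR = 2π·10 = 62.831853
per-turn = √(62.831853² + 23²) = √(3947.8418 + 529) = √4476.8418 = 66.909205
L = 0.5 × 66.909205 = 33.454603
V = π·3.5² × L = 38.484510 × 33.454603 = 1287.483991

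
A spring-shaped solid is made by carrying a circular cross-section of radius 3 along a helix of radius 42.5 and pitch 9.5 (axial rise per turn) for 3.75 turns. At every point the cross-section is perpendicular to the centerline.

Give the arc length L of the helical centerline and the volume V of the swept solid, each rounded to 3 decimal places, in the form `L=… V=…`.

2πR = 2π·42.5 = 267.035376
per-turn = √(267.035376² + 9.5²) = √(71307.8918 + 90.25) = √71398.1418 = 267.204307
L = 3.75 × 267.204307 = 1002.016152
V = π·3² × L = 28.274334 × 1002.016152 = 28331.339239

L=1002.016 V=28331.339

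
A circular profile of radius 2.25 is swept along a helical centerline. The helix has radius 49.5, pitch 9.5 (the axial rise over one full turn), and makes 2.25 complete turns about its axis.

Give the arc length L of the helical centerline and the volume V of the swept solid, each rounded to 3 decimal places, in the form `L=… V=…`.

L=700.116 V=11134.866

2πR = 2π·49.5 = 311.017673
per-turn = √(311.017673² + 9.5²) = √(96731.9927 + 90.25) = √96822.2427 = 311.162727
L = 2.25 × 311.162727 = 700.116136
V = π·2.25² × L = 15.904313 × 700.116136 = 11134.866029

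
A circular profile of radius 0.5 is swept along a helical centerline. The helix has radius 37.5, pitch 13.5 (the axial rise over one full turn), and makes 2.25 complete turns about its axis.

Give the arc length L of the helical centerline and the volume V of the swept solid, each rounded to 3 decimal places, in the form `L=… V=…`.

L=531.013 V=417.057

2πR = 2π·37.5 = 235.619449
per-turn = √(235.619449² + 13.5²) = √(55516.5248 + 182.25) = √55698.7748 = 236.005879
L = 2.25 × 236.005879 = 531.013227
V = π·0.5² × L = 0.785398 × 531.013227 = 417.056813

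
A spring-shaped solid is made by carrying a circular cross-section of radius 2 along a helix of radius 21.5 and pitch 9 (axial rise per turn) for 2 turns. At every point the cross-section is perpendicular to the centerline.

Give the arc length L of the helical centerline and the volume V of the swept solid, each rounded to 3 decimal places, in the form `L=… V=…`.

2πR = 2π·21.5 = 135.088484
per-turn = √(135.088484² + 9²) = √(18248.8985 + 81) = √18329.8985 = 135.387956
L = 2 × 135.387956 = 270.775911
V = π·2² × L = 12.566371 × 270.775911 = 3402.670455

L=270.776 V=3402.670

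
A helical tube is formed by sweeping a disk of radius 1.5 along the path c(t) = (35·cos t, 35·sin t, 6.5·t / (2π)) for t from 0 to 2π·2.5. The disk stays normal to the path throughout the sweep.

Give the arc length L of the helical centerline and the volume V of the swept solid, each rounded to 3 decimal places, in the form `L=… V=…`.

L=550.019 V=3887.854

2πR = 2π·35 = 219.911486
per-turn = √(219.911486² + 6.5²) = √(48361.0616 + 42.25) = √48403.3116 = 220.007526
L = 2.5 × 220.007526 = 550.018815
V = π·1.5² × L = 7.068583 × 550.018815 = 3887.853907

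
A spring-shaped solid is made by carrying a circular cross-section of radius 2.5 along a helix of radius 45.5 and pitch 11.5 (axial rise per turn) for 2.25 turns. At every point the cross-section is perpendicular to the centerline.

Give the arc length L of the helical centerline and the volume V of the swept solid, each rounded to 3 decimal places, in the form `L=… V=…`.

L=643.761 V=12640.224

2πR = 2π·45.5 = 285.884931
per-turn = √(285.884931² + 11.5²) = √(81730.1940 + 132.25) = √81862.4440 = 286.116137
L = 2.25 × 286.116137 = 643.761309
V = π·2.5² × L = 19.634954 × 643.761309 = 12640.223744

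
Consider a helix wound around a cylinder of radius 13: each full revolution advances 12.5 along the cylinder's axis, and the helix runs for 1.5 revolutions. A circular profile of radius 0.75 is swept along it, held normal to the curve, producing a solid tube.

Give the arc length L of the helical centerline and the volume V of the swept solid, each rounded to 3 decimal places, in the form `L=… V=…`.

2πR = 2π·13 = 81.681409
per-turn = √(81.681409² + 12.5²) = √(6671.8526 + 156.25) = √6828.1026 = 82.632334
L = 1.5 × 82.632334 = 123.948501
V = π·0.75² × L = 1.767146 × 123.948501 = 219.035081

L=123.949 V=219.035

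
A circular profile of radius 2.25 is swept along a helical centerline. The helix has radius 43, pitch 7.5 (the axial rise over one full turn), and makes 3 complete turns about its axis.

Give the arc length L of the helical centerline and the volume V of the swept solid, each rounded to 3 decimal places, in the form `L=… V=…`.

L=810.843 V=12895.903

2πR = 2π·43 = 270.176968
per-turn = √(270.176968² + 7.5²) = √(72995.5942 + 56.25) = √73051.8442 = 270.281047
L = 3 × 270.281047 = 810.843140
V = π·2.25² × L = 15.904313 × 810.843140 = 12895.902934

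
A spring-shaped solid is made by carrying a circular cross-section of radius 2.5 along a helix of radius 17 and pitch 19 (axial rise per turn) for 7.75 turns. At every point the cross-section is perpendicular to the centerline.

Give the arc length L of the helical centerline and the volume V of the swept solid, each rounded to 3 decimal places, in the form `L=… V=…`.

2πR = 2π·17 = 106.814150
per-turn = √(106.814150² + 19²) = √(11409.2627 + 361) = √11770.2627 = 108.490841
L = 7.75 × 108.490841 = 840.804022
V = π·2.5² × L = 19.634954 × 840.804022 = 16509.148358

L=840.804 V=16509.148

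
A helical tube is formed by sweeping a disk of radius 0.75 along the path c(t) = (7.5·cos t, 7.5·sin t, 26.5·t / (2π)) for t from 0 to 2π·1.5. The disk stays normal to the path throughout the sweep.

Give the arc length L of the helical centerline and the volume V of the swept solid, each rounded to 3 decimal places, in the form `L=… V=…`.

2πR = 2π·7.5 = 47.123890
per-turn = √(47.123890² + 26.5²) = √(2220.6610 + 702.25) = √2922.9110 = 54.063953
L = 1.5 × 54.063953 = 81.095929
V = π·0.75² × L = 1.767146 × 81.095929 = 143.308336

L=81.096 V=143.308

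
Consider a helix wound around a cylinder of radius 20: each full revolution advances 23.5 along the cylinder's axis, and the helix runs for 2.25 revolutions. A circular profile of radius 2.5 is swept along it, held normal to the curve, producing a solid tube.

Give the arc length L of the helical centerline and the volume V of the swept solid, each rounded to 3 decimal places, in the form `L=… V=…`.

2πR = 2π·20 = 125.663706
per-turn = √(125.663706² + 23.5²) = √(15791.3670 + 552.25) = √16343.6170 = 127.842157
L = 2.25 × 127.842157 = 287.644853
V = π·2.5² × L = 19.634954 × 287.644853 = 5647.893475

L=287.645 V=5647.893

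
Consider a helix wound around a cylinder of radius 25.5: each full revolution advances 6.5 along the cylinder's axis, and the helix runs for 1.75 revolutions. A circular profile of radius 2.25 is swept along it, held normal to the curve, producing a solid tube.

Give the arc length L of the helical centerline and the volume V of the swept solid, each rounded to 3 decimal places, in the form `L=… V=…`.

L=280.618 V=4463.033

2πR = 2π·25.5 = 160.221225
per-turn = √(160.221225² + 6.5²) = √(25670.8410 + 42.25) = √25713.0910 = 160.353020
L = 1.75 × 160.353020 = 280.617785
V = π·2.25² × L = 15.904313 × 280.617785 = 4463.033034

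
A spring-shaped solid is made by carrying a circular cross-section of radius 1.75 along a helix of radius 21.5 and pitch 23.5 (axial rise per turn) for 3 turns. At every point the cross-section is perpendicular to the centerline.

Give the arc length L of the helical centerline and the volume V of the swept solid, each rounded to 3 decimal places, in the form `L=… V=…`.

L=411.352 V=3957.669

2πR = 2π·21.5 = 135.088484
per-turn = √(135.088484² + 23.5²) = √(18248.8985 + 552.25) = √18801.1485 = 137.117280
L = 3 × 137.117280 = 411.351841
V = π·1.75² × L = 9.621128 × 411.351841 = 3957.668507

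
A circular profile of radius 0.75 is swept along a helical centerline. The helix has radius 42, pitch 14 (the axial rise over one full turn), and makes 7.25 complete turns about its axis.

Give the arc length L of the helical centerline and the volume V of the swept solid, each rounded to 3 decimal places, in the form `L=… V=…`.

2πR = 2π·42 = 263.893783
per-turn = √(263.893783² + 14²) = √(69639.9287 + 196) = √69835.9287 = 264.264884
L = 7.25 × 264.264884 = 1915.920405
V = π·0.75² × L = 1.767146 × 1915.920405 = 3385.710827

L=1915.920 V=3385.711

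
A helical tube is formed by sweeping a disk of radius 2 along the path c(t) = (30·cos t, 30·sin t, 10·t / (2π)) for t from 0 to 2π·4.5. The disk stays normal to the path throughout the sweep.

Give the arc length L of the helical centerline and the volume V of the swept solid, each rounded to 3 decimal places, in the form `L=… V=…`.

L=849.423 V=10674.162

2πR = 2π·30 = 188.495559
per-turn = √(188.495559² + 10²) = √(35530.5758 + 100) = √35630.5758 = 188.760631
L = 4.5 × 188.760631 = 849.422840
V = π·2² × L = 12.566371 × 849.422840 = 10674.162214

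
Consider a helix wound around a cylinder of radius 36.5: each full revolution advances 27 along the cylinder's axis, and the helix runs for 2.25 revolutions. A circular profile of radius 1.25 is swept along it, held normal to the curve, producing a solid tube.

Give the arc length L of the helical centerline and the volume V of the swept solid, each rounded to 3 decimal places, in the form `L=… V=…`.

2πR = 2π·36.5 = 229.336264
per-turn = √(229.336264² + 27²) = √(52595.1219 + 729) = √53324.1219 = 230.920163
L = 2.25 × 230.920163 = 519.570368
V = π·1.25² × L = 4.908739 × 519.570368 = 2550.435078

L=519.570 V=2550.435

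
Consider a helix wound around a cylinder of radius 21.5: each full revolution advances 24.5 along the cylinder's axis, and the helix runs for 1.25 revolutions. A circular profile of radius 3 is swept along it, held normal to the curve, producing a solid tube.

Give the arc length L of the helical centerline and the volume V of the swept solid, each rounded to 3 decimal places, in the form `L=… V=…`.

2πR = 2π·21.5 = 135.088484
per-turn = √(135.088484² + 24.5²) = √(18248.8985 + 600.25) = √18849.1485 = 137.292201
L = 1.25 × 137.292201 = 171.615252
V = π·3² × L = 28.274334 × 171.615252 = 4852.306924

L=171.615 V=4852.307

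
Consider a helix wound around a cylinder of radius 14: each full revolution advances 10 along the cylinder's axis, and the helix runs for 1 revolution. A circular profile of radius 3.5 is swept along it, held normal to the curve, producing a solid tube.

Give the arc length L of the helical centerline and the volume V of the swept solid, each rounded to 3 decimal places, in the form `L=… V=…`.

L=88.531 V=3407.079

2πR = 2π·14 = 87.964594
per-turn = √(87.964594² + 10²) = √(7737.7699 + 100) = √7837.7699 = 88.531180
L = 1 × 88.531180 = 88.531180
V = π·3.5² × L = 38.484510 × 88.531180 = 3407.079087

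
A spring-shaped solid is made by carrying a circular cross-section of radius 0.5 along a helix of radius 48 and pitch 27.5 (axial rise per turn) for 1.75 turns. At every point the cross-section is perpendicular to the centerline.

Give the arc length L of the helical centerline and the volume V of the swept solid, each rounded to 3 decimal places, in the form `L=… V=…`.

2πR = 2π·48 = 301.592895
per-turn = √(301.592895² + 27.5²) = √(90958.2742 + 756.25) = √91714.5242 = 302.844059
L = 1.75 × 302.844059 = 529.977104
V = π·0.5² × L = 0.785398 × 529.977104 = 416.243044

L=529.977 V=416.243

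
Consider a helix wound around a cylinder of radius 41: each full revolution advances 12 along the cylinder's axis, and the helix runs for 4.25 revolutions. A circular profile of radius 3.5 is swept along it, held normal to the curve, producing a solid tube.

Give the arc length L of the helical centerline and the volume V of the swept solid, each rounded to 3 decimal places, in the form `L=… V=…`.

2πR = 2π·41 = 257.610598
per-turn = √(257.610598² + 12²) = √(66363.2200 + 144) = √66507.2200 = 257.889938
L = 4.25 × 257.889938 = 1096.032235
V = π·3.5² × L = 38.484510 × 1096.032235 = 42180.263532

L=1096.032 V=42180.264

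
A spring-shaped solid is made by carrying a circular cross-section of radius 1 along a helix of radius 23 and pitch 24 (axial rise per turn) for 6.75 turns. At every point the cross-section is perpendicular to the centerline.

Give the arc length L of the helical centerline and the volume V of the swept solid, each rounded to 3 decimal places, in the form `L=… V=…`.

2πR = 2π·23 = 144.513262
per-turn = √(144.513262² + 24²) = √(20884.0829 + 576) = √21460.0829 = 146.492604
L = 6.75 × 146.492604 = 988.825074
V = π·1² × L = 3.141593 × 988.825074 = 3106.485589

L=988.825 V=3106.486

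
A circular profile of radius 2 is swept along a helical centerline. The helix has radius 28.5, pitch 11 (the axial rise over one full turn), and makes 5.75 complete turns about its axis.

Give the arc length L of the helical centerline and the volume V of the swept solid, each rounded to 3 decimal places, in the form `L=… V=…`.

2πR = 2π·28.5 = 179.070781
per-turn = √(179.070781² + 11²) = √(32066.3447 + 121) = √32187.3447 = 179.408318
L = 5.75 × 179.408318 = 1031.597831
V = π·2² × L = 12.566371 × 1031.597831 = 12963.440664

L=1031.598 V=12963.441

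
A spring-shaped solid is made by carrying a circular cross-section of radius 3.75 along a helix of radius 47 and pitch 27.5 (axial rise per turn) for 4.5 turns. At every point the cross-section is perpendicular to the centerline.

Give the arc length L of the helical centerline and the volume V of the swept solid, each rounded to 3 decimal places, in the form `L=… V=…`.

L=1334.643 V=58962.731

2πR = 2π·47 = 295.309709
per-turn = √(295.309709² + 27.5²) = √(87207.8245 + 756.25) = √87964.0745 = 296.587381
L = 4.5 × 296.587381 = 1334.643214
V = π·3.75² × L = 44.178647 × 1334.643214 = 58962.731005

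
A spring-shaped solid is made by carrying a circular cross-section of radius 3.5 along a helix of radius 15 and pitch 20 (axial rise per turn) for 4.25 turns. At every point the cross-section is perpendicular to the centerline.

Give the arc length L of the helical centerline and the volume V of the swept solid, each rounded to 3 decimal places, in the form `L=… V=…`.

L=409.473 V=15758.350

2πR = 2π·15 = 94.247780
per-turn = √(94.247780² + 20²) = √(8882.6440 + 400) = √9282.6440 = 96.346479
L = 4.25 × 96.346479 = 409.472535
V = π·3.5² × L = 38.484510 × 409.472535 = 15758.349853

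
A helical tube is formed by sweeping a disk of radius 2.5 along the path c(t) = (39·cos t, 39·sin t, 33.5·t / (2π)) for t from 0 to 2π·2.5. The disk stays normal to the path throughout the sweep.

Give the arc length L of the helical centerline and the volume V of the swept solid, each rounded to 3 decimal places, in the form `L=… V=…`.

2πR = 2π·39 = 245.044227
per-turn = √(245.044227² + 33.5²) = √(60046.6732 + 1122.25) = √61168.9232 = 247.323519
L = 2.5 × 247.323519 = 618.308798
V = π·2.5² × L = 19.634954 × 618.308798 = 12140.464862

L=618.309 V=12140.465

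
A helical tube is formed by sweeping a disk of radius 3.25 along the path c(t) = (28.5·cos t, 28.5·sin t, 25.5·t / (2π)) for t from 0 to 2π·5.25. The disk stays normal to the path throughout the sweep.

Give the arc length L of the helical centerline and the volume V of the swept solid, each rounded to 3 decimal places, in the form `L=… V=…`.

L=949.606 V=31510.837

2πR = 2π·28.5 = 179.070781
per-turn = √(179.070781² + 25.5²) = √(32066.3447 + 650.25) = √32716.5947 = 180.877292
L = 5.25 × 180.877292 = 949.605782
V = π·3.25² × L = 33.183072 × 949.605782 = 31510.837422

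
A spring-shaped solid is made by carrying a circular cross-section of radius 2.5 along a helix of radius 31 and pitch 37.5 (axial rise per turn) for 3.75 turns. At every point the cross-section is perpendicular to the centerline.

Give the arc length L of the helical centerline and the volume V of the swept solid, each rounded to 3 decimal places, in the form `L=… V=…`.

L=743.834 V=14605.149

2πR = 2π·31 = 194.778745
per-turn = √(194.778745² + 37.5²) = √(37938.7593 + 1406.25) = √39345.0093 = 198.355765
L = 3.75 × 198.355765 = 743.834117
V = π·2.5² × L = 19.634954 × 743.834117 = 14605.148733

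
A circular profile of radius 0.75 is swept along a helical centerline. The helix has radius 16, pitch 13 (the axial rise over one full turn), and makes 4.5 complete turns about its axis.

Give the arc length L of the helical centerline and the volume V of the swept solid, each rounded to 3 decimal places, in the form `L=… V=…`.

2πR = 2π·16 = 100.530965
per-turn = √(100.530965² + 13²) = √(10106.4749 + 169) = √10275.4749 = 101.368017
L = 4.5 × 101.368017 = 456.156077
V = π·0.75² × L = 1.767146 × 456.156077 = 806.094327

L=456.156 V=806.094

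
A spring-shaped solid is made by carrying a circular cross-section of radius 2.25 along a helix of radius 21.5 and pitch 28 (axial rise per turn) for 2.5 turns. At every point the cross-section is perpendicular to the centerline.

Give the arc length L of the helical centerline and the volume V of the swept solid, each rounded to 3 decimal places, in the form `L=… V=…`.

2πR = 2π·21.5 = 135.088484
per-turn = √(135.088484² + 28²) = √(18248.8985 + 784) = √19032.8985 = 137.959771
L = 2.5 × 137.959771 = 344.899429
V = π·2.25² × L = 15.904313 × 344.899429 = 5485.388400

L=344.899 V=5485.388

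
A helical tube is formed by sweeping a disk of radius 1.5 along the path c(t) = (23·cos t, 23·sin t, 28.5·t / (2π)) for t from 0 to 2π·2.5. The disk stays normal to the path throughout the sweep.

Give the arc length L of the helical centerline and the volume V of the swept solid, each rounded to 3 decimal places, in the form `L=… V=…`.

L=368.242 V=2602.948

2πR = 2π·23 = 144.513262
per-turn = √(144.513262² + 28.5²) = √(20884.0829 + 812.25) = √21696.3329 = 147.296751
L = 2.5 × 147.296751 = 368.241878
V = π·1.5² × L = 7.068583 × 368.241878 = 2602.948452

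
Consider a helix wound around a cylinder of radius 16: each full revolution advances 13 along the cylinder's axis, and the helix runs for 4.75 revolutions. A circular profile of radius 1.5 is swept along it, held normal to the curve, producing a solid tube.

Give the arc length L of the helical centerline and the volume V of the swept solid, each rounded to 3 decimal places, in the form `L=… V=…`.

L=481.498 V=3403.509

2πR = 2π·16 = 100.530965
per-turn = √(100.530965² + 13²) = √(10106.4749 + 169) = √10275.4749 = 101.368017
L = 4.75 × 101.368017 = 481.498082
V = π·1.5² × L = 7.068583 × 481.498082 = 3403.509381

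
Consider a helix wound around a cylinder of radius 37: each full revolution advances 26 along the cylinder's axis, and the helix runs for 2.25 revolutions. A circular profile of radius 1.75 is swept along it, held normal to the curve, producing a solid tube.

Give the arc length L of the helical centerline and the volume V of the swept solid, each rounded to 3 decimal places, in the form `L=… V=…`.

2πR = 2π·37 = 232.477856
per-turn = √(232.477856² + 26²) = √(54045.9537 + 676) = √54721.9537 = 233.927240
L = 2.25 × 233.927240 = 526.336290
V = π·1.75² × L = 9.621128 × 526.336290 = 5063.948559

L=526.336 V=5063.949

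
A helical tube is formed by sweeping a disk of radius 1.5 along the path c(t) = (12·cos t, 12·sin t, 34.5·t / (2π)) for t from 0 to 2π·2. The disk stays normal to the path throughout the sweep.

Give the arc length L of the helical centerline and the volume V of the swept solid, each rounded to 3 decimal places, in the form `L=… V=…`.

2πR = 2π·12 = 75.398224
per-turn = √(75.398224² + 34.5²) = √(5684.8921 + 1190.25) = √6875.1421 = 82.916477
L = 2 × 82.916477 = 165.832954
V = π·1.5² × L = 7.068583 × 165.832954 = 1172.204076

L=165.833 V=1172.204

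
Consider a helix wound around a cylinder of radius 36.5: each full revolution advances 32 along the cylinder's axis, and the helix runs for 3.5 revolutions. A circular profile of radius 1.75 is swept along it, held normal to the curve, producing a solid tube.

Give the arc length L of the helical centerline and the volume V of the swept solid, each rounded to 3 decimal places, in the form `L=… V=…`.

2πR = 2π·36.5 = 229.336264
per-turn = √(229.336264² + 32²) = √(52595.1219 + 1024) = √53619.1219 = 231.558031
L = 3.5 × 231.558031 = 810.453110
V = π·1.75² × L = 9.621128 × 810.453110 = 7797.472701

L=810.453 V=7797.473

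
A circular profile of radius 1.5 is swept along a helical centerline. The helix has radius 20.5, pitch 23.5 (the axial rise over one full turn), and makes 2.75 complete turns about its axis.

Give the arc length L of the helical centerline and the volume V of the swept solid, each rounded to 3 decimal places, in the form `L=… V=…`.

L=360.062 V=2545.125

2πR = 2π·20.5 = 128.805299
per-turn = √(128.805299² + 23.5²) = √(16590.8050 + 552.25) = √17143.0550 = 130.931490
L = 2.75 × 130.931490 = 360.061597
V = π·1.5² × L = 7.068583 × 360.061597 = 2545.125451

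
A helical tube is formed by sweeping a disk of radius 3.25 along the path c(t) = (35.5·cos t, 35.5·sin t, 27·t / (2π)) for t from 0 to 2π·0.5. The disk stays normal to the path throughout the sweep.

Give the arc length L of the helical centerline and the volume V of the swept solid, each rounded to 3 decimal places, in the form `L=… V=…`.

2πR = 2π·35.5 = 223.053078
per-turn = √(223.053078² + 27²) = √(49752.6758 + 729) = √50481.6758 = 224.681276
L = 0.5 × 224.681276 = 112.340638
V = π·3.25² × L = 33.183072 × 112.340638 = 3727.807525

L=112.341 V=3727.808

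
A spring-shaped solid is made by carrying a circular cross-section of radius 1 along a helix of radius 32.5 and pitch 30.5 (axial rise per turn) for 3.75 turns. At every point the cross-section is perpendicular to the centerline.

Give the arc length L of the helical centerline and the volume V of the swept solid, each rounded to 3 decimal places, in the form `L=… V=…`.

L=774.258 V=2432.402

2πR = 2π·32.5 = 204.203522
per-turn = √(204.203522² + 30.5²) = √(41699.0786 + 930.25) = √42629.3286 = 206.468711
L = 3.75 × 206.468711 = 774.257666
V = π·1² × L = 3.141593 × 774.257666 = 2432.402195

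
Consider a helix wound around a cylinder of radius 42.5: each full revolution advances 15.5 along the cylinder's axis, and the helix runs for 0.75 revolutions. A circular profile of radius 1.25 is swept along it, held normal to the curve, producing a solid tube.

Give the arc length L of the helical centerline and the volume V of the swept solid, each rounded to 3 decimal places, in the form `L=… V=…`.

L=200.614 V=984.760

2πR = 2π·42.5 = 267.035376
per-turn = √(267.035376² + 15.5²) = √(71307.8918 + 240.25) = √71548.1418 = 267.484844
L = 0.75 × 267.484844 = 200.613633
V = π·1.25² × L = 4.908739 × 200.613633 = 984.759868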